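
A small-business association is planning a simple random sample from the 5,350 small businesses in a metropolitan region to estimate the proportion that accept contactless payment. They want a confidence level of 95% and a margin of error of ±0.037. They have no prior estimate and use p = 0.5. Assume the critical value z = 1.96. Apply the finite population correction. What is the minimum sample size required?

Unadjusted: n₀ = 1.96² × 0.50 × 0.50 / 0.037² ≈ 701.53, so n₀ = 702.
Finite population correction with N = 5,350: n = n₀ / (1 + (n₀−1)/N) = 702 / (1 + 701/5350) = 702 / 1.1310 ≈ 620.67.
Rounding up, n = 621.

621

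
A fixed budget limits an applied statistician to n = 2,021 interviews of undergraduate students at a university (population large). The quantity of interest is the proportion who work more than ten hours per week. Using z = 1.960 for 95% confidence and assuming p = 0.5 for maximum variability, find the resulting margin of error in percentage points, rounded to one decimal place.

SE(p̂) = √[p(1−p)/n] = √[0.2500/2021] = 0.01112.
E = z × SE = 1.960 × 0.01112 = 0.02180, or 2.2 percentage points.

2.2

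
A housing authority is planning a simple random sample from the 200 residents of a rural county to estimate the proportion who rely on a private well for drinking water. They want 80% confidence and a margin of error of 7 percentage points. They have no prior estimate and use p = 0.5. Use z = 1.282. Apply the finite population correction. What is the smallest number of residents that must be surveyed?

60

Unadjusted: n₀ = 1.282² × 0.50 × 0.50 / 0.070² ≈ 83.85, so n₀ = 84.
Finite population correction with N = 200: n = n₀ / (1 + (n₀−1)/N) = 84 / (1 + 83/200) = 84 / 1.4150 ≈ 59.36.
Rounding up, n = 60.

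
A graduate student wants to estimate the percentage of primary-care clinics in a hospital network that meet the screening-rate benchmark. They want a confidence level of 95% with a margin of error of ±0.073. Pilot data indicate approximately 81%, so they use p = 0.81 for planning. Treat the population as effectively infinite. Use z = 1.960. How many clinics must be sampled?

With p = 0.81, p(1−p) = 0.1539.
n = z²·p(1−p)/E² = 1.960² × 0.1539 / 0.073² = 3.8416 × 0.1539 / 0.005329 ≈ 110.94.
Rounding up gives n = 111.

111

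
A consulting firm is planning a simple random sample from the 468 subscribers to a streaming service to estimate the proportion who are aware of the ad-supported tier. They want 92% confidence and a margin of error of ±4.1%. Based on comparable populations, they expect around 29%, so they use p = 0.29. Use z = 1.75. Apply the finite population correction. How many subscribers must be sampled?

209

Unadjusted: n₀ = 1.75² × 0.29 × 0.71 / 0.041² ≈ 375.12, so n₀ = 376.
Finite population correction with N = 468: n = n₀ / (1 + (n₀−1)/N) = 376 / (1 + 375/468) = 376 / 1.8013 ≈ 208.74.
Rounding up, n = 209.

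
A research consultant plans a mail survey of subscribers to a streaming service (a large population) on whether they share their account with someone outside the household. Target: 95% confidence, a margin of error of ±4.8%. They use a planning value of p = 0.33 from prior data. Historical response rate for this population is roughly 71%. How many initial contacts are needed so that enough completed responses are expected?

For 95% confidence, z = 1.960.
Completed interviews needed: n₀ = 1.960² × 0.2211 / 0.048² ≈ 368.65 → 369.
At a 71% response rate, contacts needed = 369 / 0.71 ≈ 519.72 → 520.

520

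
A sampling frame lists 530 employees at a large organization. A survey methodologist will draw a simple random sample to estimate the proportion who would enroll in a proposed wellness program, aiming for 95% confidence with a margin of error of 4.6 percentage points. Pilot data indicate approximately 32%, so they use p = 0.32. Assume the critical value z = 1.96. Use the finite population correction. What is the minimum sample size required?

Unadjusted: n₀ = 1.96² × 0.32 × 0.68 / 0.046² ≈ 395.05, so n₀ = 396.
Finite population correction with N = 530: n = n₀ / (1 + (n₀−1)/N) = 396 / (1 + 395/530) = 396 / 1.7453 ≈ 226.90.
Rounding up, n = 227.

227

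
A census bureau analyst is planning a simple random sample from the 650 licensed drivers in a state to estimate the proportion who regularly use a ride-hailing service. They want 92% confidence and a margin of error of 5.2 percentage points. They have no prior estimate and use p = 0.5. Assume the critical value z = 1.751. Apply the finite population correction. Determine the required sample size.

Unadjusted: n₀ = 1.751² × 0.50 × 0.50 / 0.052² ≈ 283.47, so n₀ = 284.
Finite population correction with N = 650: n = n₀ / (1 + (n₀−1)/N) = 284 / (1 + 283/650) = 284 / 1.4354 ≈ 197.86.
Rounding up, n = 198.

198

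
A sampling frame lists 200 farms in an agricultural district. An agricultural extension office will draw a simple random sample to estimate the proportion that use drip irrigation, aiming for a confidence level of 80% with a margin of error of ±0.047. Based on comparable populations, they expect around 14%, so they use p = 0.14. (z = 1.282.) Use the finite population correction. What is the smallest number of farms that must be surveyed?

63

Unadjusted: n₀ = 1.282² × 0.14 × 0.86 / 0.047² ≈ 89.58, so n₀ = 90.
Finite population correction with N = 200: n = n₀ / (1 + (n₀−1)/N) = 90 / (1 + 89/200) = 90 / 1.4450 ≈ 62.28.
Rounding up, n = 63.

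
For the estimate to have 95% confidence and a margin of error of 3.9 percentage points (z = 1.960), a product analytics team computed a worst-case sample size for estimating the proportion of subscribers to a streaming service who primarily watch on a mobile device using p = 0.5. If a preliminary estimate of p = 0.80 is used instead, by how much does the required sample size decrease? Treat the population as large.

Conservative (p = 0.5): n = 1.960² × 0.25 / 0.039² ≈ 631.43 → 632.
Using p = 0.80: p(1−p) = 0.1600, so n = 1.960² × 0.1600 / 0.039² ≈ 404.11 → 405.
Reduction: 632 − 405 = 227.

227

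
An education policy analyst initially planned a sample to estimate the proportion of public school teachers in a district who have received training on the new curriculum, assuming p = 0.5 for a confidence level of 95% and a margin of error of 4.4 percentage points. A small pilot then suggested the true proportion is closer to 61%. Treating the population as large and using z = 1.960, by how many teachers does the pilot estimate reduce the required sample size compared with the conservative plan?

Conservative (p = 0.5): n = 1.960² × 0.25 / 0.044² ≈ 496.07 → 497.
Using p = 0.61: p(1−p) = 0.2379, so n = 1.960² × 0.2379 / 0.044² ≈ 472.06 → 473.
Reduction: 497 − 473 = 24.

24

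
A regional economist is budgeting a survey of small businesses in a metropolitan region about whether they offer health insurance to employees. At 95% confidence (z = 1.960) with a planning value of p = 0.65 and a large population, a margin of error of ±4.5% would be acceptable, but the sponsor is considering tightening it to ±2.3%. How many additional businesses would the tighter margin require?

1221

At ±4.5%: n = 1.960² × 0.2275 / 0.045² ≈ 431.59 → 432.
At ±2.3%: n = 1.960² × 0.2275 / 0.023² ≈ 1652.11 → 1653.
Additional respondents: 1653 − 432 = 1221.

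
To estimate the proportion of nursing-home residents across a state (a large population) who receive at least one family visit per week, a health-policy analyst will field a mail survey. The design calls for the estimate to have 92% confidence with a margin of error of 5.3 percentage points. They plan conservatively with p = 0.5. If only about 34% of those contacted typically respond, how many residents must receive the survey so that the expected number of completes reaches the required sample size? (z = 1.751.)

Completed interviews needed: n₀ = 1.751² × 0.2500 / 0.053² ≈ 272.87 → 273.
At a 34% response rate, contacts needed = 273 / 0.34 ≈ 802.94 → 803.

803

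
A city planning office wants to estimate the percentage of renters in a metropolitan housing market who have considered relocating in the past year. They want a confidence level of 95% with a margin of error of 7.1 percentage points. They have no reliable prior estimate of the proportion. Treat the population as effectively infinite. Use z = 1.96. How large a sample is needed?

191

With no prior estimate, use p = 0.5, giving p(1−p) = 0.25.
n = z²·p(1−p)/E² = 1.96² × 0.2500 / 0.071² = 3.8416 × 0.2500 / 0.005041 ≈ 190.52.
Rounding up gives n = 191.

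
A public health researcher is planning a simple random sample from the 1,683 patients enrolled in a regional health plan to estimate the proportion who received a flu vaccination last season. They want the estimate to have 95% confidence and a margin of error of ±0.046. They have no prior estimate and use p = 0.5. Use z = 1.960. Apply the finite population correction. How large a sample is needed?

Unadjusted: n₀ = 1.960² × 0.50 × 0.50 / 0.046² ≈ 453.88, so n₀ = 454.
Finite population correction with N = 1,683: n = n₀ / (1 + (n₀−1)/N) = 454 / (1 + 453/1683) = 454 / 1.2692 ≈ 357.72.
Rounding up, n = 358.

358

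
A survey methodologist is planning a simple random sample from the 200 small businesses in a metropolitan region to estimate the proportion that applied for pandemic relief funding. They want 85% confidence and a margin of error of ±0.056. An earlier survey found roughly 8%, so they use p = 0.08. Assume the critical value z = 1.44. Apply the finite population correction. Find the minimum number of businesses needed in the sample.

Unadjusted: n₀ = 1.44² × 0.08 × 0.92 / 0.056² ≈ 48.67, so n₀ = 49.
Finite population correction with N = 200: n = n₀ / (1 + (n₀−1)/N) = 49 / (1 + 48/200) = 49 / 1.2400 ≈ 39.52.
Rounding up, n = 40.

40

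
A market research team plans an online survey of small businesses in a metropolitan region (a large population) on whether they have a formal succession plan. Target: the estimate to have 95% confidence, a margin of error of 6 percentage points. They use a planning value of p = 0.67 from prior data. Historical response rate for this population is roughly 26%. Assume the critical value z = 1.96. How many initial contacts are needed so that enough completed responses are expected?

Completed interviews needed: n₀ = 1.96² × 0.2211 / 0.060² ≈ 235.94 → 236.
At a 26% response rate, contacts needed = 236 / 0.26 ≈ 907.69 → 908.

908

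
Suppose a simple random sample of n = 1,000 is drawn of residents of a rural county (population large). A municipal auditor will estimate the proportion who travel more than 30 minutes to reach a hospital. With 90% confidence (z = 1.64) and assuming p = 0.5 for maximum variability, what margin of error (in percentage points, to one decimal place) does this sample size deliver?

SE(p̂) = √[p(1−p)/n] = √[0.2500/1000] = 0.01581.
E = z × SE = 1.64 × 0.01581 = 0.02593, or 2.6 percentage points.

2.6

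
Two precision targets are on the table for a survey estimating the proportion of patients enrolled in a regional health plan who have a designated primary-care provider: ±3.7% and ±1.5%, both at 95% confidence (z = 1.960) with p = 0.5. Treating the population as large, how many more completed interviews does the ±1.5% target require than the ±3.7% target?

At ±3.7%: n = 1.960² × 0.2500 / 0.037² ≈ 701.53 → 702.
At ±1.5%: n = 1.960² × 0.2500 / 0.015² ≈ 4268.44 → 4269.
Additional respondents: 4269 − 702 = 3567.

3567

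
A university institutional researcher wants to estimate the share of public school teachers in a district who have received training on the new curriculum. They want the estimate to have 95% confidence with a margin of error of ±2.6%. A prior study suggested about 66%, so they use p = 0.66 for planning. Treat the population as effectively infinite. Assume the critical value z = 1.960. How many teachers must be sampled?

With p = 0.66, p(1−p) = 0.2244.
n = z²·p(1−p)/E² = 1.960² × 0.2244 / 0.026² = 3.8416 × 0.2244 / 0.000676 ≈ 1275.23.
Rounding up gives n = 1276.

1276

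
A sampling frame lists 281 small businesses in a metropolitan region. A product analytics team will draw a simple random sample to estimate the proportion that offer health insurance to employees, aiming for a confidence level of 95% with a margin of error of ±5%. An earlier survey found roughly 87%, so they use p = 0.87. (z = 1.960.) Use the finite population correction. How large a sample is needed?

108

Unadjusted: n₀ = 1.960² × 0.87 × 0.13 / 0.050² ≈ 173.79, so n₀ = 174.
Finite population correction with N = 281: n = n₀ / (1 + (n₀−1)/N) = 174 / (1 + 173/281) = 174 / 1.6157 ≈ 107.70.
Rounding up, n = 108.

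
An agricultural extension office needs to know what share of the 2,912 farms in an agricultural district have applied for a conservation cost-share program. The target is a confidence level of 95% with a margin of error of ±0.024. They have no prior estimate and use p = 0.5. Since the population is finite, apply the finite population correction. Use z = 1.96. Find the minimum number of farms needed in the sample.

1061

Unadjusted: n₀ = 1.96² × 0.50 × 0.50 / 0.024² ≈ 1667.36, so n₀ = 1668.
Finite population correction with N = 2,912: n = n₀ / (1 + (n₀−1)/N) = 1668 / (1 + 1667/2912) = 1668 / 1.5725 ≈ 1060.76.
Rounding up, n = 1061.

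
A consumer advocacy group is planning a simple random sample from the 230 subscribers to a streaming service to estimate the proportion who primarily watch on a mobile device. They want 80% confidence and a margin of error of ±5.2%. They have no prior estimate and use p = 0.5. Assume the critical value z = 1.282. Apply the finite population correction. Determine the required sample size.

Unadjusted: n₀ = 1.282² × 0.50 × 0.50 / 0.052² ≈ 151.95, so n₀ = 152.
Finite population correction with N = 230: n = n₀ / (1 + (n₀−1)/N) = 152 / (1 + 151/230) = 152 / 1.6565 ≈ 91.76.
Rounding up, n = 92.

92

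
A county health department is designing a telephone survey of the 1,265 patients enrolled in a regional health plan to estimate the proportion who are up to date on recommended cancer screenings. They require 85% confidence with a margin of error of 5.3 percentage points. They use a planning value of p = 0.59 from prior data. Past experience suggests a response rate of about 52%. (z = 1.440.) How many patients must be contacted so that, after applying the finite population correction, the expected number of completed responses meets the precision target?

302

Completed interviews needed (unadjusted): n₀ = 1.440² × 0.2419 / 0.053² ≈ 178.57 → 179.
FPC for N = 1,265: n = 179 / (1 + 178/1265) = 179 / 1.1407 ≈ 156.92 → 157.
At a 52% response rate, contacts needed = 157 / 0.52 ≈ 301.92 → 302.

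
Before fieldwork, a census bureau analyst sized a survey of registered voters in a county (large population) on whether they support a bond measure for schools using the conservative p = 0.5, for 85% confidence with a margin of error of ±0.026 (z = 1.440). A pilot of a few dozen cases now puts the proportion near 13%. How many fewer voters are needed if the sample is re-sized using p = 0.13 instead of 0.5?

Conservative (p = 0.5): n = 1.440² × 0.25 / 0.026² ≈ 766.86 → 767.
Using p = 0.13: p(1−p) = 0.1131, so n = 1.440² × 0.1131 / 0.026² ≈ 346.93 → 347.
Reduction: 767 − 347 = 420.

420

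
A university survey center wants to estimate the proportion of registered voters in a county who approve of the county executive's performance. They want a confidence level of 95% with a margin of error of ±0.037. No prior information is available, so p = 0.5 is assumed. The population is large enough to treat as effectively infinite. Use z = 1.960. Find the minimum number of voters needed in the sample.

702

With p = 0.5, p(1−p) = 0.25.
n = z²·p(1−p)/E² = 1.960² × 0.2500 / 0.037² = 3.8416 × 0.2500 / 0.001369 ≈ 701.53.
Rounding up gives n = 702.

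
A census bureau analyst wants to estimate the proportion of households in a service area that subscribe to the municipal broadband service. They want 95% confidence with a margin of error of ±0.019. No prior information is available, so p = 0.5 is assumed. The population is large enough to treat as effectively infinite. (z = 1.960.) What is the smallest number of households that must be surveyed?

2661

With p = 0.5, p(1−p) = 0.25.
n = z²·p(1−p)/E² = 1.960² × 0.2500 / 0.019² = 3.8416 × 0.2500 / 0.000361 ≈ 2660.39.
Rounding up gives n = 2661.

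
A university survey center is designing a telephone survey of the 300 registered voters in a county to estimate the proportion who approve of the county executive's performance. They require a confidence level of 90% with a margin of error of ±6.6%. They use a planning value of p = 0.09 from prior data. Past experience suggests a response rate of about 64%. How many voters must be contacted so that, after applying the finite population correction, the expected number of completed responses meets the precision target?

For 90% confidence, z = 1.645.
Completed interviews needed (unadjusted): n₀ = 1.645² × 0.0819 / 0.066² ≈ 50.88 → 51.
FPC for N = 300: n = 51 / (1 + 50/300) = 51 / 1.1667 ≈ 43.71 → 44.
At a 64% response rate, contacts needed = 44 / 0.64 ≈ 68.75 → 69.

69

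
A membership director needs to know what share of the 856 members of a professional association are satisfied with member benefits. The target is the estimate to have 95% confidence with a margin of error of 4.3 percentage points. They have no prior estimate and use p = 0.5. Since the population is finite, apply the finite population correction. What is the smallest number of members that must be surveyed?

324

For 95% confidence, z = 1.960.
Unadjusted: n₀ = 1.960² × 0.50 × 0.50 / 0.043² ≈ 519.42, so n₀ = 520.
Finite population correction with N = 856: n = n₀ / (1 + (n₀−1)/N) = 520 / (1 + 519/856) = 520 / 1.6063 ≈ 323.72.
Rounding up, n = 324.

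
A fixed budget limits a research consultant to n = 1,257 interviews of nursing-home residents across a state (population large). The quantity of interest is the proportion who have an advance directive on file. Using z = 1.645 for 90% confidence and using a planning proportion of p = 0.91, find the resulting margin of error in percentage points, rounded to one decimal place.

SE(p̂) = √[p(1−p)/n] = √[0.0819/1257] = 0.00807.
E = z × SE = 1.645 × 0.00807 = 0.01328, or 1.3 percentage points.

1.3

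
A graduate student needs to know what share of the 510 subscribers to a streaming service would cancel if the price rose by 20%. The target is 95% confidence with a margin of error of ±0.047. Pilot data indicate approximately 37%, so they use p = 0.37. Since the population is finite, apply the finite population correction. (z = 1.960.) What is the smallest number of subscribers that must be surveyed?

227

Unadjusted: n₀ = 1.960² × 0.37 × 0.63 / 0.047² ≈ 405.38, so n₀ = 406.
Finite population correction with N = 510: n = n₀ / (1 + (n₀−1)/N) = 406 / (1 + 405/510) = 406 / 1.7941 ≈ 226.30.
Rounding up, n = 227.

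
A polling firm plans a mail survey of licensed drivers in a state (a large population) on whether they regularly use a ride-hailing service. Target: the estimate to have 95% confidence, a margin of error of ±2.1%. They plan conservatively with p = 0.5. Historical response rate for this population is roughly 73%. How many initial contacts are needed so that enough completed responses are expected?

For 95% confidence, z = 1.960.
Completed interviews needed: n₀ = 1.960² × 0.2500 / 0.021² ≈ 2177.78 → 2178.
At a 73% response rate, contacts needed = 2178 / 0.73 ≈ 2983.56 → 2984.

2984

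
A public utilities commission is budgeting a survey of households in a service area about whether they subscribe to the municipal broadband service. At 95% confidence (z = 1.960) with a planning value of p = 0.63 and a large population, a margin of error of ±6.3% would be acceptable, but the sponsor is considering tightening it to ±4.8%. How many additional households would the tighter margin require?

163

At ±6.3%: n = 1.960² × 0.2331 / 0.063² ≈ 225.62 → 226.
At ±4.8%: n = 1.960² × 0.2331 / 0.048² ≈ 388.66 → 389.
Additional respondents: 389 − 226 = 163.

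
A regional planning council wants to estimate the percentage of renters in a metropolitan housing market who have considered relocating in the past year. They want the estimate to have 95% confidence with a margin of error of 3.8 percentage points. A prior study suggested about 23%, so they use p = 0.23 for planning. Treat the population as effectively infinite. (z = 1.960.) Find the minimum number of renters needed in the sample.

472

With p = 0.23, p(1−p) = 0.1771.
n = z²·p(1−p)/E² = 1.960² × 0.1771 / 0.038² = 3.8416 × 0.1771 / 0.001444 ≈ 471.15.
Rounding up gives n = 472.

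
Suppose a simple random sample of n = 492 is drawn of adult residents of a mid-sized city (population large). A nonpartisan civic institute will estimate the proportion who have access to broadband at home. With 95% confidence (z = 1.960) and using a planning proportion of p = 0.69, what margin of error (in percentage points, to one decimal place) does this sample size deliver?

SE(p̂) = √[p(1−p)/n] = √[0.2139/492] = 0.02085.
E = z × SE = 1.960 × 0.02085 = 0.04087, or 4.1 percentage points.

4.1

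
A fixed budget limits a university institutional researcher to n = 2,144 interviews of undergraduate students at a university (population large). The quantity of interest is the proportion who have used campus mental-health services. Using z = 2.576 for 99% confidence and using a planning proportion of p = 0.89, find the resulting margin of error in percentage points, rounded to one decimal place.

1.7

SE(p̂) = √[p(1−p)/n] = √[0.0979/2144] = 0.00676.
E = z × SE = 2.576 × 0.00676 = 0.01741, or 1.7 percentage points.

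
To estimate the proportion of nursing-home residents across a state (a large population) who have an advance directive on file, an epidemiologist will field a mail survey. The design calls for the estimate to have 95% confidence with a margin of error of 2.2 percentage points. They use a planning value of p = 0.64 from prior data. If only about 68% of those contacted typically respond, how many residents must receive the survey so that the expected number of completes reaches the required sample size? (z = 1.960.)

Completed interviews needed: n₀ = 1.960² × 0.2304 / 0.022² ≈ 1828.73 → 1829.
At a 68% response rate, contacts needed = 1829 / 0.68 ≈ 2689.71 → 2690.

2690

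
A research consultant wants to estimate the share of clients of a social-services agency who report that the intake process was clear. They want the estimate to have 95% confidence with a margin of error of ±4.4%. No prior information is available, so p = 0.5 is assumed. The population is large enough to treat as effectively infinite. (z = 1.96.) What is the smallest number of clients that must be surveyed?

497

With p = 0.5, p(1−p) = 0.25.
n = z²·p(1−p)/E² = 1.96² × 0.2500 / 0.044² = 3.8416 × 0.2500 / 0.001936 ≈ 496.07.
Rounding up gives n = 497.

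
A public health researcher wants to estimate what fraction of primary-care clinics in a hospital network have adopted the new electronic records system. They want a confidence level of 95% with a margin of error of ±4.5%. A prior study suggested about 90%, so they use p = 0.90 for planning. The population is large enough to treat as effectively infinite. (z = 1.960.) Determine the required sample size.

171

With p = 0.90, p(1−p) = 0.0900.
n = z²·p(1−p)/E² = 1.960² × 0.0900 / 0.045² = 3.8416 × 0.0900 / 0.002025 ≈ 170.74.
Rounding up gives n = 171.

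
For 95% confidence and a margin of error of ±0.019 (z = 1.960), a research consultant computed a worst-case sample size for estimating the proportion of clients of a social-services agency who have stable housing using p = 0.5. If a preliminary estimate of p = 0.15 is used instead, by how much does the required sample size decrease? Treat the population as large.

1304

Conservative (p = 0.5): n = 1.960² × 0.25 / 0.019² ≈ 2660.39 → 2661.
Using p = 0.15: p(1−p) = 0.1275, so n = 1.960² × 0.1275 / 0.019² ≈ 1356.80 → 1357.
Reduction: 2661 − 1357 = 1304.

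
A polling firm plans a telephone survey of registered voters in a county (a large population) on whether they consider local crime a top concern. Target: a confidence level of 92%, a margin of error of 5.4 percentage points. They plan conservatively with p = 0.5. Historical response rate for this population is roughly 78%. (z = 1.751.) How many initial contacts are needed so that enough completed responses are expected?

338

Completed interviews needed: n₀ = 1.751² × 0.2500 / 0.054² ≈ 262.86 → 263.
At a 78% response rate, contacts needed = 263 / 0.78 ≈ 337.18 → 338.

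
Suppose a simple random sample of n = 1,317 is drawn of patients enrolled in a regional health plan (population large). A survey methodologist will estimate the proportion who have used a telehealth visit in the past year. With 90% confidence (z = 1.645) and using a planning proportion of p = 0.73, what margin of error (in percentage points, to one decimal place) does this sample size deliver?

2.0

SE(p̂) = √[p(1−p)/n] = √[0.1971/1317] = 0.01223.
E = z × SE = 1.645 × 0.01223 = 0.02012, or 2.0 percentage points.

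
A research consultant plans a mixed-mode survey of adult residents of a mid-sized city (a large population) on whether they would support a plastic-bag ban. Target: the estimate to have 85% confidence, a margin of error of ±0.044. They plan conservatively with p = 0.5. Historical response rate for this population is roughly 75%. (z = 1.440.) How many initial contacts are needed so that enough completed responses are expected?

Completed interviews needed: n₀ = 1.440² × 0.2500 / 0.044² ≈ 267.77 → 268.
At a 75% response rate, contacts needed = 268 / 0.75 ≈ 357.33 → 358.

358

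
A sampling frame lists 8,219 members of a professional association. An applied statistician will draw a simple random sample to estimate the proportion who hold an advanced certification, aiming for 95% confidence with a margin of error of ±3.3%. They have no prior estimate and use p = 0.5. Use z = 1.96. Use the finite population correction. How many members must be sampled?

797

Unadjusted: n₀ = 1.96² × 0.50 × 0.50 / 0.033² ≈ 881.91, so n₀ = 882.
Finite population correction with N = 8,219: n = n₀ / (1 + (n₀−1)/N) = 882 / (1 + 881/8219) = 882 / 1.1072 ≈ 796.61.
Rounding up, n = 797.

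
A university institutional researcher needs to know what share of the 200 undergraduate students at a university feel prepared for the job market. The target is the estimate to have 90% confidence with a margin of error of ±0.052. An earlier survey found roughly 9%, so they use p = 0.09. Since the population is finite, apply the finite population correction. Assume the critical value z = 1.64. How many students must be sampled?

Unadjusted: n₀ = 1.64² × 0.09 × 0.91 / 0.052² ≈ 81.46, so n₀ = 82.
Finite population correction with N = 200: n = n₀ / (1 + (n₀−1)/N) = 82 / (1 + 81/200) = 82 / 1.4050 ≈ 58.36.
Rounding up, n = 59.

59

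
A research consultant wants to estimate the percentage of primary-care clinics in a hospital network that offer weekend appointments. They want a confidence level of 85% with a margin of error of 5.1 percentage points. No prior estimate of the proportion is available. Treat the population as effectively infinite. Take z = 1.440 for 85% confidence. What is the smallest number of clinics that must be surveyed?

With no prior estimate, use p = 0.5, giving p(1−p) = 0.25.
n = z²·p(1−p)/E² = 1.440² × 0.2500 / 0.051² = 2.0736 × 0.2500 / 0.002601 ≈ 199.31.
Rounding up gives n = 200.

200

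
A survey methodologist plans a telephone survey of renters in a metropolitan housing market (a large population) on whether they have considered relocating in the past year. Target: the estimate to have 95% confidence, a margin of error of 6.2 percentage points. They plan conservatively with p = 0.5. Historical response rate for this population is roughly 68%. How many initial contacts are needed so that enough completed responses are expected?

368

For 95% confidence, z = 1.96.
Completed interviews needed: n₀ = 1.96² × 0.2500 / 0.062² ≈ 249.84 → 250.
At a 68% response rate, contacts needed = 250 / 0.68 ≈ 367.65 → 368.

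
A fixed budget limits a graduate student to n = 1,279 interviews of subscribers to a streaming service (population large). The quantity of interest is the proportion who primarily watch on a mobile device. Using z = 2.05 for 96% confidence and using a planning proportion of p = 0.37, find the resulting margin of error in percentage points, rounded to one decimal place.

SE(p̂) = √[p(1−p)/n] = √[0.2331/1279] = 0.01350.
E = z × SE = 2.05 × 0.01350 = 0.02768, or 2.8 percentage points.

2.8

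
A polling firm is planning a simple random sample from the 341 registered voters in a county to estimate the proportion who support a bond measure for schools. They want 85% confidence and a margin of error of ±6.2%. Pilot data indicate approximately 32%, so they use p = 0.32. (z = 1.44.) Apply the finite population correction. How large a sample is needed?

Unadjusted: n₀ = 1.44² × 0.32 × 0.68 / 0.062² ≈ 117.38, so n₀ = 118.
Finite population correction with N = 341: n = n₀ / (1 + (n₀−1)/N) = 118 / (1 + 117/341) = 118 / 1.3431 ≈ 87.86.
Rounding up, n = 88.

88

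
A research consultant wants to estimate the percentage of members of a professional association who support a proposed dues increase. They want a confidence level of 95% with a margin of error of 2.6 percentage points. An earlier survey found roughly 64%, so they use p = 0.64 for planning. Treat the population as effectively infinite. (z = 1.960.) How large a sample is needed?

1310

With p = 0.64, p(1−p) = 0.2304.
n = z²·p(1−p)/E² = 1.960² × 0.2304 / 0.026² = 3.8416 × 0.2304 / 0.000676 ≈ 1309.33.
Rounding up gives n = 1310.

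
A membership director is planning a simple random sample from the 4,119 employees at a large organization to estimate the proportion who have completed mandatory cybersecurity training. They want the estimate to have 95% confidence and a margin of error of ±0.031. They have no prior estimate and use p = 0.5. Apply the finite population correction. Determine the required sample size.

805

For 95% confidence, z = 1.960.
Unadjusted: n₀ = 1.960² × 0.50 × 0.50 / 0.031² ≈ 999.38, so n₀ = 1000.
Finite population correction with N = 4,119: n = n₀ / (1 + (n₀−1)/N) = 1000 / (1 + 999/4119) = 1000 / 1.2425 ≈ 804.81.
Rounding up, n = 805.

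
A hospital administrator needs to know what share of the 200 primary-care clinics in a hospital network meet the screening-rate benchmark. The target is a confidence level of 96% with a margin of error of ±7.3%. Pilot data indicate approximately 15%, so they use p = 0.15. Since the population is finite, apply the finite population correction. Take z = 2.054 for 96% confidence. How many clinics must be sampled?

68

Unadjusted: n₀ = 2.054² × 0.15 × 0.85 / 0.073² ≈ 100.94, so n₀ = 101.
Finite population correction with N = 200: n = n₀ / (1 + (n₀−1)/N) = 101 / (1 + 100/200) = 101 / 1.5000 ≈ 67.33.
Rounding up, n = 68.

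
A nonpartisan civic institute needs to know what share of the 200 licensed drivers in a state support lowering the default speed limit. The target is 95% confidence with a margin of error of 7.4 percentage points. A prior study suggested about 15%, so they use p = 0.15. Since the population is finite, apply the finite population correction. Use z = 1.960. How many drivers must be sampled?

63

Unadjusted: n₀ = 1.960² × 0.15 × 0.85 / 0.074² ≈ 89.45, so n₀ = 90.
Finite population correction with N = 200: n = n₀ / (1 + (n₀−1)/N) = 90 / (1 + 89/200) = 90 / 1.4450 ≈ 62.28.
Rounding up, n = 63.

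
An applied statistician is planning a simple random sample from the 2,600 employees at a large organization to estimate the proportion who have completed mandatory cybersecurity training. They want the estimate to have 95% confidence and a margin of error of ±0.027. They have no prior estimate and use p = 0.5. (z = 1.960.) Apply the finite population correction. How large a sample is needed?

875

Unadjusted: n₀ = 1.960² × 0.50 × 0.50 / 0.027² ≈ 1317.42, so n₀ = 1318.
Finite population correction with N = 2,600: n = n₀ / (1 + (n₀−1)/N) = 1318 / (1 + 1317/2600) = 1318 / 1.5065 ≈ 874.85.
Rounding up, n = 875.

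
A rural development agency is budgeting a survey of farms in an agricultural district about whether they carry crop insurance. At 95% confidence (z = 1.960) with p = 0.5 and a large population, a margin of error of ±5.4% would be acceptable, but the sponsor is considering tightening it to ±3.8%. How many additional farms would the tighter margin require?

At ±5.4%: n = 1.960² × 0.2500 / 0.054² ≈ 329.36 → 330.
At ±3.8%: n = 1.960² × 0.2500 / 0.038² ≈ 665.10 → 666.
Additional respondents: 666 − 330 = 336.

336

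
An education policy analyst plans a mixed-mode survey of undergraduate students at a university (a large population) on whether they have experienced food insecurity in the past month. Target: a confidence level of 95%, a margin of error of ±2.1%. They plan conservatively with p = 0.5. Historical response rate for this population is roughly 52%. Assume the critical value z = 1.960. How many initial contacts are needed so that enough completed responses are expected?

Completed interviews needed: n₀ = 1.960² × 0.2500 / 0.021² ≈ 2177.78 → 2178.
At a 52% response rate, contacts needed = 2178 / 0.52 ≈ 4188.46 → 4189.

4189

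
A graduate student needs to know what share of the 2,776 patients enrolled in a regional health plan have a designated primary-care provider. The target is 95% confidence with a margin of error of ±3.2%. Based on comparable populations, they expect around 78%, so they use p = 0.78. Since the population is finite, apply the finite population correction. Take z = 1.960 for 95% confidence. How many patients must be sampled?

523

Unadjusted: n₀ = 1.960² × 0.78 × 0.22 / 0.032² ≈ 643.77, so n₀ = 644.
Finite population correction with N = 2,776: n = n₀ / (1 + (n₀−1)/N) = 644 / (1 + 643/2776) = 644 / 1.2316 ≈ 522.89.
Rounding up, n = 523.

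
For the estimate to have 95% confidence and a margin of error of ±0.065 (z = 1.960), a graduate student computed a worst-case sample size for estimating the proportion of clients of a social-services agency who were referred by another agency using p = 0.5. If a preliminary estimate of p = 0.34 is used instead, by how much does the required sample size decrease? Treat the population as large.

23

Conservative (p = 0.5): n = 1.960² × 0.25 / 0.065² ≈ 227.31 → 228.
Using p = 0.34: p(1−p) = 0.2244, so n = 1.960² × 0.2244 / 0.065² ≈ 204.04 → 205.
Reduction: 228 − 205 = 23.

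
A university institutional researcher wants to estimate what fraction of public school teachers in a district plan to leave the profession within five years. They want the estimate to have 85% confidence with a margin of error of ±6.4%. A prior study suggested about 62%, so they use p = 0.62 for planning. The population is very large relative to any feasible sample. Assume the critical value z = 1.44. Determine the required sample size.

With p = 0.62, p(1−p) = 0.2356.
n = z²·p(1−p)/E² = 1.44² × 0.2356 / 0.064² = 2.0736 × 0.2356 / 0.004096 ≈ 119.27.
Rounding up gives n = 120.

120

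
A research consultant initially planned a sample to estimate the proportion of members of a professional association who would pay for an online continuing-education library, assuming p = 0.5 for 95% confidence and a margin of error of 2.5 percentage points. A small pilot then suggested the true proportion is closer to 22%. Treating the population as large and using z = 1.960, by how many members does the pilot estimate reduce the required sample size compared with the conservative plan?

482

Conservative (p = 0.5): n = 1.960² × 0.25 / 0.025² ≈ 1536.64 → 1537.
Using p = 0.22: p(1−p) = 0.1716, so n = 1.960² × 0.1716 / 0.025² ≈ 1054.75 → 1055.
Reduction: 1537 − 1055 = 482.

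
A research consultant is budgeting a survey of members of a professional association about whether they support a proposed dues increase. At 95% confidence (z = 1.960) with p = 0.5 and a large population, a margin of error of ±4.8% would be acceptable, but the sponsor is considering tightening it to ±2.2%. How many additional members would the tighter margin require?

1568

At ±4.8%: n = 1.960² × 0.2500 / 0.048² ≈ 416.84 → 417.
At ±2.2%: n = 1.960² × 0.2500 / 0.022² ≈ 1984.30 → 1985.
Additional respondents: 1985 − 417 = 1568.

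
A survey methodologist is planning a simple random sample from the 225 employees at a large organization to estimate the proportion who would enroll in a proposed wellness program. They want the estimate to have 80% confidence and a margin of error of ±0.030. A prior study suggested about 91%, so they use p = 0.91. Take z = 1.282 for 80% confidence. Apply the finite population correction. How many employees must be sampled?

Unadjusted: n₀ = 1.282² × 0.91 × 0.09 / 0.030² ≈ 149.56, so n₀ = 150.
Finite population correction with N = 225: n = n₀ / (1 + (n₀−1)/N) = 150 / (1 + 149/225) = 150 / 1.6622 ≈ 90.24.
Rounding up, n = 91.

91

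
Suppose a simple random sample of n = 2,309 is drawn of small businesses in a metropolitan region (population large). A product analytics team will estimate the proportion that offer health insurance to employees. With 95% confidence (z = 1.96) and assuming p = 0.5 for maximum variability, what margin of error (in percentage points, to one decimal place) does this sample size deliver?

2.0

SE(p̂) = √[p(1−p)/n] = √[0.2500/2309] = 0.01041.
E = z × SE = 1.96 × 0.01041 = 0.02039, or 2.0 percentage points.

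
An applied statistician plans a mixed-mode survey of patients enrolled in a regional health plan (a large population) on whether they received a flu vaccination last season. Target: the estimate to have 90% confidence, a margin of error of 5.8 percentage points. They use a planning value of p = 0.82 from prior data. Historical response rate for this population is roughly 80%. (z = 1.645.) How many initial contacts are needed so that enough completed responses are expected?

149

Completed interviews needed: n₀ = 1.645² × 0.1476 / 0.058² ≈ 118.73 → 119.
At an 80% response rate, contacts needed = 119 / 0.80 ≈ 148.75 → 149.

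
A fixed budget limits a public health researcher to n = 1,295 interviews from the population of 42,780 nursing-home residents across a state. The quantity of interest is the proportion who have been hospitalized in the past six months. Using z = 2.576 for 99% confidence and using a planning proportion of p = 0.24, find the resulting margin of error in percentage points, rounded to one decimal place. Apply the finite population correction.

3.0

Finite-population factor: (N−n)/(N−1) = (42780−1295)/(42780−1) = 0.9698.
SE(p̂) = √[p(1−p)/n · (N−n)/(N−1)] = √[0.1824/1295 × 0.9698] = 0.01169.
E = z × SE = 2.576 × 0.01169 = 0.03011 ≈ 3.0 percentage points.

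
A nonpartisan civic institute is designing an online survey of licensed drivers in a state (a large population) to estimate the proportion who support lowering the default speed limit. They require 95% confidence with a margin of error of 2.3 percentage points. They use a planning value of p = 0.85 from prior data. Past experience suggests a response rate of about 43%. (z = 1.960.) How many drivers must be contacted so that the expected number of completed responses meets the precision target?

Completed interviews needed: n₀ = 1.960² × 0.1275 / 0.023² ≈ 925.91 → 926.
At a 43% response rate, contacts needed = 926 / 0.43 ≈ 2153.49 → 2154.

2154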